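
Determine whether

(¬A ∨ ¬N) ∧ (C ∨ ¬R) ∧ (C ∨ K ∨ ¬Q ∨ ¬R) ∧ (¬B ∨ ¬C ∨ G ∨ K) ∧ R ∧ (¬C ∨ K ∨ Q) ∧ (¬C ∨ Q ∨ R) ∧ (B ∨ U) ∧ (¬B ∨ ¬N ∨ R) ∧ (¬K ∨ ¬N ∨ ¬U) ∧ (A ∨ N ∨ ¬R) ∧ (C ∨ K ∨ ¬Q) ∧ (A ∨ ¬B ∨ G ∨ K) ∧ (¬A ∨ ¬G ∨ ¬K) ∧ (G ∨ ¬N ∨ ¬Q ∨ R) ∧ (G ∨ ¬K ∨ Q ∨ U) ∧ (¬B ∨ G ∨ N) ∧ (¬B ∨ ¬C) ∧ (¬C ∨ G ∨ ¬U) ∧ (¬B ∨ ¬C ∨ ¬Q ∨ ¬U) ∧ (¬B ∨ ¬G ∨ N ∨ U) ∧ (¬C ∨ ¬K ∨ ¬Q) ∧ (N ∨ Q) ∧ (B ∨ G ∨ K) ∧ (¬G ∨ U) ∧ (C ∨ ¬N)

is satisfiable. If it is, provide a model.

Unit clause (R) forces R = True.
In (C ∨ ¬R) only C is left, so C = True.
In (¬B ∨ ¬C) only ¬B is left, so B = False.
In (B ∨ U) only U is left, so U = True.
In (¬C ∨ G ∨ ¬U) only G is left, so G = True.
Try Q = False:
  (¬C ∨ K ∨ Q) forces K = True.
  (¬K ∨ ¬N ∨ ¬U) forces N = False.
  clause (N ∨ Q) is falsified — backtrack.
So Q = True.
  then (¬C ∨ ¬K ∨ ¬Q) forces K = False.
Set A = True.
  then (¬A ∨ ¬N) forces N = False.
All clauses satisfied.

C = True, Q = True, R = True, A = True, G = True, K = False, B = False, N = False, U = True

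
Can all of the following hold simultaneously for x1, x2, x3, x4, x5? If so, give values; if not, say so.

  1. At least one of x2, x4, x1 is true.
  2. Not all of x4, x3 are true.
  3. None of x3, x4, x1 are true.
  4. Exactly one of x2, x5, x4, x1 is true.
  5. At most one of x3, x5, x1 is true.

x1 = False, x2 = True, x3 = False, x4 = False, x5 = False

  (1) {x2, x4, x1}: 1 true — at least one ✓
  (2) {x4, x3}: 0/2 true — not all ✓
  (3) {x3, x4, x1}: 0 true — none ✓
  (4) {x2, x5, x4, x1}: 1 true — exactly one ✓
  (5) {x3, x5, x1}: 0 true — at most one ✓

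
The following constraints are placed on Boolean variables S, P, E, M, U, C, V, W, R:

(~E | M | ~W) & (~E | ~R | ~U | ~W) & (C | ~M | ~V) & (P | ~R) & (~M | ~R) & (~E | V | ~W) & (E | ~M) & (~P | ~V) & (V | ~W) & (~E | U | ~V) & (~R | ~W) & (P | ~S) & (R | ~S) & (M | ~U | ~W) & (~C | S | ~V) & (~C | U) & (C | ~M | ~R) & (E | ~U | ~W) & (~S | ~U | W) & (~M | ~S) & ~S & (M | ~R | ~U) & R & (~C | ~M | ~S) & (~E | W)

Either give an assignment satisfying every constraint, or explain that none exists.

Unit clause (~S) forces S = False.
Unit clause (R) forces R = True.
In (P | ~R) only P is left, so P = True.
In (~M | ~R) only ~M is left, so M = False.
In (~P | ~V) only ~V is left, so V = False.
In (V | ~W) only ~W is left, so W = False.
In (M | ~R | ~U) only ~U is left, so U = False.
In (~E | W) only ~E is left, so E = False.
In (~C | U) only ~C is left, so C = False.
All clauses satisfied.

S = False, P = True, E = False, M = False, U = False, C = False, V = False, W = False, R = True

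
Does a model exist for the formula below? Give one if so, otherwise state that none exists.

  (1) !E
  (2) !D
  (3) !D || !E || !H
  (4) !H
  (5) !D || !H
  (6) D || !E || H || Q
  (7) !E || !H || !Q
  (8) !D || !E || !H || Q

E = False; H = False; D = False; Q = True

Unit clause (!E) forces E = False.
Unit clause (!D) forces D = False.
Unit clause (!H) forces H = False.
Set Q = True.
Check each clause:
  (!E): !E holds.
  (!D): !D holds.
  (!D || !E || !H): !D holds.
  (!H): !H holds.
  (!D || !H): !D holds.
  (D || !E || H || Q): !E holds.
  (!E || !H || !Q): !E holds.
  (!D || !E || !H || Q): !D holds.
All clauses satisfied.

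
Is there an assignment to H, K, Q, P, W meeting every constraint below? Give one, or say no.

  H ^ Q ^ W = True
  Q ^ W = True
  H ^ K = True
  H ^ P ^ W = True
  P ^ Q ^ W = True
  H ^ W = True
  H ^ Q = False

H: False; K: True; Q: False; P: False; W: True

H ^ Q ^ W = F ^ F ^ T = True ✓
Q ^ W = F ^ T = True ✓
H ^ K = F ^ T = True ✓
H ^ P ^ W = F ^ F ^ T = True ✓
P ^ Q ^ W = F ^ F ^ T = True ✓
H ^ W = F ^ T = True ✓
H ^ Q = F ^ F = False ✓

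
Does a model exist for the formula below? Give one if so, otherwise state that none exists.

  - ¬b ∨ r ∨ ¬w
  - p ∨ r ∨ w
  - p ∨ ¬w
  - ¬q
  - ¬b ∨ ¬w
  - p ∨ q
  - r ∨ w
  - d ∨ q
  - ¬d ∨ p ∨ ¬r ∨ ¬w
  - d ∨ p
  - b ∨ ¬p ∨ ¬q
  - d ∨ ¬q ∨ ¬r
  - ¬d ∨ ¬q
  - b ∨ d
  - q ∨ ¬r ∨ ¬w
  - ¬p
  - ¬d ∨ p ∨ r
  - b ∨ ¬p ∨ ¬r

Unsatisfiable

Case q = True:
  Clause (¬q) is falsified — contradiction.
Case q = False:
  (p ∨ q) forces p = True.
  Clause (¬p) is falsified — contradiction.
Both cases fail, so the formula is unsatisfiable.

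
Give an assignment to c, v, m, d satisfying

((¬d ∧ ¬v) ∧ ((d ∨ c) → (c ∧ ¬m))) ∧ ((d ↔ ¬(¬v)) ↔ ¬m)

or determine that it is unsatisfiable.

c: True, v: False, m: False, d: False

  (¬d ∧ ¬v) ∧ ((d ∨ c) → (c ∧ ¬m)) = True
    ¬d ∧ ¬v = True
      ¬d = True
      ¬v = True
    (d ∨ c) → (c ∧ ¬m) = True
      d ∨ c = True
      c ∧ ¬m = True
        ¬m = True
  (d ↔ ¬(¬v)) ↔ ¬m = True
    d ↔ ¬(¬v) = True
      ¬(¬v) = False
        ¬v = True
    ¬m = True
Both conjuncts True, so the formula holds.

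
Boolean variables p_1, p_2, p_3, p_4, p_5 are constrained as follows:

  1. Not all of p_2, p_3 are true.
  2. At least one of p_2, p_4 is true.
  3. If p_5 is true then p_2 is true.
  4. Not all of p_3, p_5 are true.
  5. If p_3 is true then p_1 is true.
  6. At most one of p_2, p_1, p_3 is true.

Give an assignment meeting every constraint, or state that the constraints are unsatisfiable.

p_1 = False, p_2 = True, p_3 = False, p_4 = True, p_5 = False

  (1) {p_2, p_3}: 1/2 true — not all ✓
  (2) {p_2, p_4}: 2 true — at least one ✓
  (3) p_5=F ⇒ p_2: vacuous ✓
  (4) {p_3, p_5}: 0/2 true — not all ✓
  (5) p_3=F ⇒ p_1: vacuous ✓
  (6) {p_2, p_1, p_3}: 1 true — at most one ✓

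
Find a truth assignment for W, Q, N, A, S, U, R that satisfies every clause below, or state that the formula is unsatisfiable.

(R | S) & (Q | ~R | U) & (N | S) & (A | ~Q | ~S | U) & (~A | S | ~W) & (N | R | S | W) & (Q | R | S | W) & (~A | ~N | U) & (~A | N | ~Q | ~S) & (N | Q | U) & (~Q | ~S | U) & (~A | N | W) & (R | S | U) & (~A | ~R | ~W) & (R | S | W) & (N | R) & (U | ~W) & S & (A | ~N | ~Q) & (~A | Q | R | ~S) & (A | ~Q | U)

Unit clause (S) forces S = True.
Set W = False.
Set Q = True.
  then (~Q | ~S | U) forces U = True.
Set N = False.
  then (~A | N | ~Q | ~S) forces A = False.
  then (N | R) forces R = True.
All clauses satisfied.

W = False; Q = True; N = False; A = False; S = True; U = True; R = True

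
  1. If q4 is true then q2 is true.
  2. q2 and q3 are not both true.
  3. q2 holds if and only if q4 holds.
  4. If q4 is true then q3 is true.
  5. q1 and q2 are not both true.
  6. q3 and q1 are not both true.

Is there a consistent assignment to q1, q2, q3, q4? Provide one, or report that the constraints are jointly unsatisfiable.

q1=F, q2=F, q3=F, q4=F

  (1) q4=F ⇒ q2: vacuous ✓
  (2) q2=F, q3=F — not both ✓
  (3) q2=F, q4=F — same ✓
  (4) q4=F ⇒ q3: vacuous ✓
  (5) q1=F, q2=F — not both ✓
  (6) q3=F, q1=F — not both ✓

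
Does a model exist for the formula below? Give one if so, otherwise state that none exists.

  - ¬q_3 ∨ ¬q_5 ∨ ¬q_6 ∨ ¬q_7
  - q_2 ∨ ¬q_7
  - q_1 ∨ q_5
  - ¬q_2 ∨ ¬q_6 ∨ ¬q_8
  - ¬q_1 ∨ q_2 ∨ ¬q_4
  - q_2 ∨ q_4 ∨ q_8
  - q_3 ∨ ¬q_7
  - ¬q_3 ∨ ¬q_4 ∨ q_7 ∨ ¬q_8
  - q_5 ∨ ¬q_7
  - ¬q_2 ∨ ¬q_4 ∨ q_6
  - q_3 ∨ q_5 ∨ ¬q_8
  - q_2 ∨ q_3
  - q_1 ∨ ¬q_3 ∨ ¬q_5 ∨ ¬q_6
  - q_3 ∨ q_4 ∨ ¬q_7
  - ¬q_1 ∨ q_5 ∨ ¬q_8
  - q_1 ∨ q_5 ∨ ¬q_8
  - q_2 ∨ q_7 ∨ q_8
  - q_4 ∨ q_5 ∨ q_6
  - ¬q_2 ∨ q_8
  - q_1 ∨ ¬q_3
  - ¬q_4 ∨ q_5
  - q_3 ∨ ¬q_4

Set q_1 = True.
Set q_2 = True.
  then (¬q_2 ∨ q_8) forces q_8 = True.
  then (¬q_2 ∨ ¬q_6 ∨ ¬q_8) forces q_6 = False.
  then (¬q_2 ∨ ¬q_4 ∨ q_6) forces q_4 = False.
  then (¬q_1 ∨ q_5 ∨ ¬q_8) forces q_5 = True.
Set q_3 = True.
Set q_7 = False.
All clauses satisfied.

q_1 = True, q_2 = True, q_3 = True, q_4 = False, q_5 = True, q_6 = False, q_7 = False, q_8 = True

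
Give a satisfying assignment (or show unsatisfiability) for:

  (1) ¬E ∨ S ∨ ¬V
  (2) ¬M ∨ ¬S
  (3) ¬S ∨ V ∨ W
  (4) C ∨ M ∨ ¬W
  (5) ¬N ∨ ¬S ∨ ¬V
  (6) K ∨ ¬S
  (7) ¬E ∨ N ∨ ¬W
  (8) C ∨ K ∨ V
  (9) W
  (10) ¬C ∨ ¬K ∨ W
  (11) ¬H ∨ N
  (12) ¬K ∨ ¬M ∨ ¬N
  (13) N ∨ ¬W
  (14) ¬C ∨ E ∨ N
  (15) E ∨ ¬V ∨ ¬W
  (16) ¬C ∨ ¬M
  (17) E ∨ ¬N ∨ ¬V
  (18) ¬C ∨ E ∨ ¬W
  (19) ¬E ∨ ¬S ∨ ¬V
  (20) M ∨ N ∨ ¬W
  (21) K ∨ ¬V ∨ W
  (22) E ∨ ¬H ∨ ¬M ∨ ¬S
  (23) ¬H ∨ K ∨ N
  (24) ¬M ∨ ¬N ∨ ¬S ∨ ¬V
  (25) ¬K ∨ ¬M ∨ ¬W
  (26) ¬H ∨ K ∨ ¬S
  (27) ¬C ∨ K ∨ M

C: True, S: False, H: True, M: False, W: True, E: True, N: True, V: False, K: True

Unit clause (W) forces W = True.
In (N ∨ ¬W) only N is left, so N = True.
Set C = True.
  then (¬C ∨ ¬M) forces M = False.
  then (¬C ∨ E ∨ ¬W) forces E = True.
  then (¬C ∨ K ∨ M) forces K = True.
Set S = False.
  then (¬E ∨ S ∨ ¬V) forces V = False.
Set H = True.
All clauses satisfied.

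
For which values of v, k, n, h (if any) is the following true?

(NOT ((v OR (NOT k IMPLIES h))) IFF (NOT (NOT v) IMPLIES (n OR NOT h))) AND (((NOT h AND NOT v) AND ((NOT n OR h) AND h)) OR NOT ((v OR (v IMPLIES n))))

Unsatisfiable — no assignment works.

The conjunct ((NOT h AND NOT v) AND ((NOT n OR h) AND h)) OR NOT ((v OR (v IMPLIES n))) is unsatisfiable on its own:
  v=F, n=F, h=F: evaluates to False.
  v=F, n=F, h=T: evaluates to False.
  v=F, n=T, h=F: evaluates to False.
  v=F, n=T, h=T: evaluates to False.
  v=T, n=F, h=F: evaluates to False.
  v=T, n=F, h=T: evaluates to False.
  v=T, n=T, h=F: evaluates to False.
  v=T, n=T, h=T: evaluates to False.
So the whole conjunction is unsatisfiable.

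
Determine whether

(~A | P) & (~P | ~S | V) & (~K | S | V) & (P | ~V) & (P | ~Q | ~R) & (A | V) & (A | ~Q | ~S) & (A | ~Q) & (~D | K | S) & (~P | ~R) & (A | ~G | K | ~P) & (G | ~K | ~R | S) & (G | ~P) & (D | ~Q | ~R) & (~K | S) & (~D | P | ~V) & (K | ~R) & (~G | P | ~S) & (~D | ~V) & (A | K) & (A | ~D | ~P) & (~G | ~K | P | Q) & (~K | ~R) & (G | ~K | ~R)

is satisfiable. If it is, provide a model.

D=F, A=T, P=T, S=F, Q=F, K=F, R=F, V=T, G=T

Set D = False.
Set A = True.
  then (~A | P) forces P = True.
  then (~P | ~R) forces R = False.
  then (G | ~P) forces G = True.
Set S = False.
  then (~K | S) forces K = False.
Set Q = False.
Set V = True.
All clauses satisfied.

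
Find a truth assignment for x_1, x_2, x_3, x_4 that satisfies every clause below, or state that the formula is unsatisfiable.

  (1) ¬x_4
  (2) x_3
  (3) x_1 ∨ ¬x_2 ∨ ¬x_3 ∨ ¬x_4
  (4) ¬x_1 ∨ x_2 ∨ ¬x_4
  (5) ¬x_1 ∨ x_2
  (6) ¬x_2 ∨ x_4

Unit clause (¬x_4) forces x_4 = False.
Unit clause (x_3) forces x_3 = True.
In (¬x_2 ∨ x_4) only ¬x_2 is left, so x_2 = False.
In (¬x_1 ∨ x_2) only ¬x_1 is left, so x_1 = False.
All clauses satisfied.

x_1 = False, x_2 = False, x_3 = True, x_4 = False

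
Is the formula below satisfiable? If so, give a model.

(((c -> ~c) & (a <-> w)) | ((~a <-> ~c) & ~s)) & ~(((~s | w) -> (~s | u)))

s: True; a: True; u: False; w: True; c: False

  ((c -> ~c) & (a <-> w)) | ((~a <-> ~c) & ~s) = True
    (c -> ~c) & (a <-> w) = True
      c -> ~c = True
        ~c = True
      a <-> w = True
    (~a <-> ~c) & ~s = False
      ~a <-> ~c = False
        ~a = False
        ~c = True
      ~s = False
  ~(((~s | w) -> (~s | u))) = True
    (~s | w) -> (~s | u) = False
      ~s | w = True
        ~s = False
      ~s | u = False
        ~s = False
Both conjuncts True, so the formula holds.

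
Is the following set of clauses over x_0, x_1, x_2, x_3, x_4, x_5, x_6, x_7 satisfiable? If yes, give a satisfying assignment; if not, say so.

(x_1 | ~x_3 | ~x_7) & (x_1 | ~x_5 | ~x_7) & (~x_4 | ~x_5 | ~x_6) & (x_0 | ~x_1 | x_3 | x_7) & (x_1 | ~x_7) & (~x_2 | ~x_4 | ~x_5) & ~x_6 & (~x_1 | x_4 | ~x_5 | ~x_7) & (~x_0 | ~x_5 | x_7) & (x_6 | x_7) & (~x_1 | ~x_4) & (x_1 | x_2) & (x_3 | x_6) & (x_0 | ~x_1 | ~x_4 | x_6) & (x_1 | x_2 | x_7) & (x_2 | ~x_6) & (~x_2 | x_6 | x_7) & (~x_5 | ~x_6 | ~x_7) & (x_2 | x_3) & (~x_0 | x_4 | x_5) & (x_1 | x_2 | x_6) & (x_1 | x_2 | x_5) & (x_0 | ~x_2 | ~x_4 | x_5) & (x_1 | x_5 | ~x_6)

x_0 = False, x_1 = True, x_2 = True, x_3 = True, x_4 = False, x_5 = False, x_6 = False, x_7 = True

Unit clause (~x_6) forces x_6 = False.
In (x_6 | x_7) only x_7 is left, so x_7 = True.
In (x_3 | x_6) only x_3 is left, so x_3 = True.
In (x_1 | ~x_3 | ~x_7) only x_1 is left, so x_1 = True.
In (~x_1 | ~x_4) only ~x_4 is left, so x_4 = False.
In (~x_1 | x_4 | ~x_5 | ~x_7) only ~x_5 is left, so x_5 = False.
In (~x_0 | x_4 | x_5) only ~x_0 is left, so x_0 = False.
Set x_2 = True.
All clauses satisfied.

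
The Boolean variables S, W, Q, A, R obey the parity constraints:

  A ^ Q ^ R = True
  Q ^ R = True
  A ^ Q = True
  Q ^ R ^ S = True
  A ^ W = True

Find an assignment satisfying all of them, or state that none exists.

S=F, W=T, Q=T, A=F, R=F

A ^ Q ^ R = F ^ T ^ F = True ✓
Q ^ R = T ^ F = True ✓
A ^ Q = F ^ T = True ✓
Q ^ R ^ S = T ^ F ^ F = True ✓
A ^ W = F ^ T = True ✓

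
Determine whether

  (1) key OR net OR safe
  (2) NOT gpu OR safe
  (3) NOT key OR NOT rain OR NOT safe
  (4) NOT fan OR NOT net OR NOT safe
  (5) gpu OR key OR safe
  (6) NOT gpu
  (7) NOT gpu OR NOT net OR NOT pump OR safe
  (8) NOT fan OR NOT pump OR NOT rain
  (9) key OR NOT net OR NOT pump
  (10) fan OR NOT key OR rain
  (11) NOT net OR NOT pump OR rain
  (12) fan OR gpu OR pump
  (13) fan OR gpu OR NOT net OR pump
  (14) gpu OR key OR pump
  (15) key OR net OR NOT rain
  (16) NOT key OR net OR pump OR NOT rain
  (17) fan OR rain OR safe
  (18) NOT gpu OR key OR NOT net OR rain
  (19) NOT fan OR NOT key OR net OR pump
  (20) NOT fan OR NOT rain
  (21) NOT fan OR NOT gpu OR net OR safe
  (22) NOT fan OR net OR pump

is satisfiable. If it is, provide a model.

Unit clause (NOT gpu) forces gpu = False.
Set safe = False.
  then (gpu OR key OR safe) forces key = True.
Set net = False.
Set rain = True.
  then (NOT key OR net OR pump OR NOT rain) forces pump = True.
  then (NOT fan OR NOT rain) forces fan = False.
All clauses satisfied.

safe = False; gpu = False; net = False; key = True; rain = True; pump = True; fan = False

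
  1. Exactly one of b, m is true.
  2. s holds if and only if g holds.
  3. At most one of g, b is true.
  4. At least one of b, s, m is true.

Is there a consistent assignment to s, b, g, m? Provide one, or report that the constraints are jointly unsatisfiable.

s: True, b: False, g: True, m: True

  (1) {b, m}: 1 true — exactly one ✓
  (2) s=T, g=T — same ✓
  (3) {g, b}: 1 true — at most one ✓
  (4) {b, s, m}: 2 true — at least one ✓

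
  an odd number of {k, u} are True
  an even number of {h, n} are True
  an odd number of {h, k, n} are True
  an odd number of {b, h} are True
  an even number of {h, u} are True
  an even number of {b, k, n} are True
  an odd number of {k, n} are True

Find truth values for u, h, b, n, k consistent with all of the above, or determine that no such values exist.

u = False, h = False, b = True, n = False, k = True

{k, u}: 1 true → odd ✓
{h, n}: 0 true → even ✓
{h, k, n}: 1 true → odd ✓
{b, h}: 1 true → odd ✓
{h, u}: 0 true → even ✓
{b, k, n}: 2 true → even ✓
{k, n}: 1 true → odd ✓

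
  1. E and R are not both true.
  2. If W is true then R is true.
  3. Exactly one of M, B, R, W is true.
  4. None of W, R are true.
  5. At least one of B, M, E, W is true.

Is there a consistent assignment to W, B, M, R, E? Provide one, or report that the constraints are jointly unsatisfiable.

W = False, B = True, M = False, R = False, E = False

  (1) E=F, R=F — not both ✓
  (2) W=F ⇒ R: vacuous ✓
  (3) {M, B, R, W}: 1 true — exactly one ✓
  (4) {W, R}: 0 true — none ✓
  (5) {B, M, E, W}: 1 true — at least one ✓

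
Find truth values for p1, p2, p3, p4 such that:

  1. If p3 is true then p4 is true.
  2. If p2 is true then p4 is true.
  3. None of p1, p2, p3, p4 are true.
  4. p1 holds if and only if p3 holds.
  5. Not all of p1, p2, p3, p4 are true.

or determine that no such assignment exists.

p1: False; p2: False; p3: False; p4: False

  (1) p3=F ⇒ p4: vacuous ✓
  (2) p2=F ⇒ p4: vacuous ✓
  (3) {p1, p2, p3, p4}: 0 true — none ✓
  (4) p1=F, p3=F — same ✓
  (5) {p1, p2, p3, p4}: 0/4 true — not all ✓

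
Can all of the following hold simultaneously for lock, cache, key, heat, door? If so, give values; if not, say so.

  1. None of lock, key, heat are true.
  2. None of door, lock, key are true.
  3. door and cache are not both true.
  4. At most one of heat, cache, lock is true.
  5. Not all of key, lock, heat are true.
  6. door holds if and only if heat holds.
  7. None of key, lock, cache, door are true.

lock: False; cache: False; key: False; heat: False; door: False

  (1) {lock, key, heat}: 0 true — none ✓
  (2) {door, lock, key}: 0 true — none ✓
  (3) door=F, cache=F — not both ✓
  (4) {heat, cache, lock}: 0 true — at most one ✓
  (5) {key, lock, heat}: 0/3 true — not all ✓
  (6) door=F, heat=F — same ✓
  (7) {key, lock, cache, door}: 0 true — none ✓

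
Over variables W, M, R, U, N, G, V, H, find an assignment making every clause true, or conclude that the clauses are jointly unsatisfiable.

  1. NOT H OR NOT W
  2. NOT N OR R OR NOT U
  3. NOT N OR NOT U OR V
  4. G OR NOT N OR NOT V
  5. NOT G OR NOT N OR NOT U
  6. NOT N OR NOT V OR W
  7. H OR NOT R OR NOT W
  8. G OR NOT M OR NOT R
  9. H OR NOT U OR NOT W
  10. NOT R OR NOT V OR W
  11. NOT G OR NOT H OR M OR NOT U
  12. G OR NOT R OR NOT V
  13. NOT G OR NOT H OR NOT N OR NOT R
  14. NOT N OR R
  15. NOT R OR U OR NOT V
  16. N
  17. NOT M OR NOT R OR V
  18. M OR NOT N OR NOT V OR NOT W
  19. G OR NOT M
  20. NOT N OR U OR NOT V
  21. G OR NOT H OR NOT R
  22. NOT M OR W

W = False; M = False; R = True; U = False; N = True; G = False; V = False; H = False

Unit clause (N) forces N = True.
In (NOT N OR R) only R is left, so R = True.
Try W = True:
  (NOT H OR NOT W) forces H = False.
  clause (H OR NOT R OR NOT W) is falsified — backtrack.
So W = False.
  then (NOT N OR NOT V OR W) forces V = False.
  then (NOT M OR NOT R OR V) forces M = False.
  then (NOT N OR NOT U OR V) forces U = False.
Set G = False.
  then (G OR NOT H OR NOT R) forces H = False.
All clauses satisfied.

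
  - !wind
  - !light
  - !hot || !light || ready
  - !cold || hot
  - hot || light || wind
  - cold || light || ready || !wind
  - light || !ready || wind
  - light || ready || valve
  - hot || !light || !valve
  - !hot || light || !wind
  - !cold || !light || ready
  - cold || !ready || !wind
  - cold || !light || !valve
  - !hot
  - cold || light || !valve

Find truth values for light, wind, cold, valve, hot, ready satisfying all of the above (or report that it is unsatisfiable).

Case light = True:
  Clause (!light) is falsified — contradiction.
Case light = False:
  (!wind) forces wind = False.
  (hot || light || wind) forces hot = True.
  Clause (!hot) is falsified — contradiction.
Both cases fail, so the formula is unsatisfiable.

Unsatisfiable — no assignment works.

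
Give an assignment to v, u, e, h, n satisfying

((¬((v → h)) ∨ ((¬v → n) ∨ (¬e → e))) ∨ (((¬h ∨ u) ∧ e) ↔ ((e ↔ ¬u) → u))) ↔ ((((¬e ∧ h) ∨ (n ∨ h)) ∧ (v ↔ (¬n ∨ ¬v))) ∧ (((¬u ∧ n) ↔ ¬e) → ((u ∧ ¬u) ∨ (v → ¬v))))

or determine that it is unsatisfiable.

v: False, u: False, e: False, h: True, n: False

  ((¬((v → h)) ∨ ((¬v → n) ∨ (¬e → e))) ∨ (((¬h ∨ u) ∧ e) ↔ ((e ↔ ¬u) → u))) ↔ ((((¬e ∧ h) ∨ (n ∨ h)) ∧ (v ↔ (¬n ∨ ¬v))) ∧ (((¬u ∧ n) ↔ ¬e) → ((u ∧ ¬u) ∨ (v → ¬v)))) = True
    (¬((v → h)) ∨ ((¬v → n) ∨ (¬e → e))) ∨ (((¬h ∨ u) ∧ e) ↔ ((e ↔ ¬u) → u)) = False
      ¬((v → h)) ∨ ((¬v → n) ∨ (¬e → e)) = False
        ¬((v → h)) = False
          v → h = True
        (¬v → n) ∨ (¬e → e) = False
          ¬v → n = False
            ¬v = True
          ¬e → e = False
            ¬e = True
      ((¬h ∨ u) ∧ e) ↔ ((e ↔ ¬u) → u) = False
        (¬h ∨ u) ∧ e = False
          ¬h ∨ u = False
            ¬h = False
        (e ↔ ¬u) → u = True
          e ↔ ¬u = False
            ¬u = True
    (((¬e ∧ h) ∨ (n ∨ h)) ∧ (v ↔ (¬n ∨ ¬v))) ∧ (((¬u ∧ n) ↔ ¬e) → ((u ∧ ¬u) ∨ (v → ¬v))) = False
      ((¬e ∧ h) ∨ (n ∨ h)) ∧ (v ↔ (¬n ∨ ¬v)) = False
        (¬e ∧ h) ∨ (n ∨ h) = True
          ¬e ∧ h = True
            ¬e = True
          n ∨ h = True
        v ↔ (¬n ∨ ¬v) = False
          ¬n ∨ ¬v = True
            ¬n = True
            ¬v = True
      ((¬u ∧ n) ↔ ¬e) → ((u ∧ ¬u) ∨ (v → ¬v)) = True
        (¬u ∧ n) ↔ ¬e = False
          ¬u ∧ n = False
            ¬u = True
          ¬e = True
        (u ∧ ¬u) ∨ (v → ¬v) = True
          u ∧ ¬u = False
            ¬u = True
          v → ¬v = True
            ¬v = True
The formula evaluates to True.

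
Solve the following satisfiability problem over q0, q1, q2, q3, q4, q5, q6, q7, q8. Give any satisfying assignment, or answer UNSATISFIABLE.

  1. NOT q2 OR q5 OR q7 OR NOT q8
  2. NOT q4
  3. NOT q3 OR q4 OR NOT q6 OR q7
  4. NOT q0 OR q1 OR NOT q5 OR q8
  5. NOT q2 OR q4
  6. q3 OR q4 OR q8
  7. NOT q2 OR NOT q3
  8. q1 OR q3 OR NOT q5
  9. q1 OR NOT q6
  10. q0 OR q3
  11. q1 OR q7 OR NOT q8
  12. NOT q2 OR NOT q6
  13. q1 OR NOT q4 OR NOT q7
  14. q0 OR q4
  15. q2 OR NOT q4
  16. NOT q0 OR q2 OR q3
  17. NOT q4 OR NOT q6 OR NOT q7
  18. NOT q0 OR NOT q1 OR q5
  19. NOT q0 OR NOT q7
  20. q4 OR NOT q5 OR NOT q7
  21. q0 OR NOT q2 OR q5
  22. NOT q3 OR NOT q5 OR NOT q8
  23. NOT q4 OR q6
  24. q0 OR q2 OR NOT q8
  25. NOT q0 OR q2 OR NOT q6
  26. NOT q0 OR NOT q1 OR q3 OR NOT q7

q0 = True, q1 = False, q2 = False, q3 = True, q4 = False, q5 = False, q6 = False, q7 = False, q8 = False

Unit clause (NOT q4) forces q4 = False.
In (NOT q2 OR q4) only NOT q2 is left, so q2 = False.
In (q0 OR q4) only q0 is left, so q0 = True.
In (NOT q0 OR q2 OR q3) only q3 is left, so q3 = True.
In (NOT q0 OR NOT q7) only NOT q7 is left, so q7 = False.
In (NOT q0 OR q2 OR NOT q6) only NOT q6 is left, so q6 = False.
Set q1 = False.
  then (q1 OR q7 OR NOT q8) forces q8 = False.
  then (NOT q0 OR q1 OR NOT q5 OR q8) forces q5 = False.
All clauses satisfied.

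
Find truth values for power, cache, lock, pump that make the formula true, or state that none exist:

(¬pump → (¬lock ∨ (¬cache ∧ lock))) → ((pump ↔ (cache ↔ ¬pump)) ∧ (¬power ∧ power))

power: False, cache: True, lock: True, pump: False

  (¬pump → (¬lock ∨ (¬cache ∧ lock))) → ((pump ↔ (cache ↔ ¬pump)) ∧ (¬power ∧ power)) = True
    ¬pump → (¬lock ∨ (¬cache ∧ lock)) = False
      ¬pump = True
      ¬lock ∨ (¬cache ∧ lock) = False
        ¬lock = False
        ¬cache ∧ lock = False
          ¬cache = False
    (pump ↔ (cache ↔ ¬pump)) ∧ (¬power ∧ power) = False
      pump ↔ (cache ↔ ¬pump) = False
        cache ↔ ¬pump = True
          ¬pump = True
      ¬power ∧ power = False
        ¬power = True
The formula evaluates to True.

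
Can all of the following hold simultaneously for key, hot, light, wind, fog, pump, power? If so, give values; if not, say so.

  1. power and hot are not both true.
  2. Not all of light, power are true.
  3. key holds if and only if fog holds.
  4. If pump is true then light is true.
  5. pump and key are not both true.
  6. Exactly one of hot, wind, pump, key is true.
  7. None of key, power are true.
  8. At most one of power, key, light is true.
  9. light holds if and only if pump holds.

key=F; hot=T; light=F; wind=F; fog=F; pump=F; power=F

  (1) power=F, hot=T — not both ✓
  (2) {light, power}: 0/2 true — not all ✓
  (3) key=F, fog=F — same ✓
  (4) pump=F ⇒ light: vacuous ✓
  (5) pump=F, key=F — not both ✓
  (6) {hot, wind, pump, key}: 1 true — exactly one ✓
  (7) {key, power}: 0 true — none ✓
  (8) {power, key, light}: 0 true — at most one ✓
  (9) light=F, pump=F — same ✓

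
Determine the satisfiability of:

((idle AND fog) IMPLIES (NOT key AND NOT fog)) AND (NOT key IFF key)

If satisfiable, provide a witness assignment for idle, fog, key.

Unsatisfiable

The conjunct NOT key IFF key is unsatisfiable on its own:
  key=F: evaluates to False.
  key=T: evaluates to False.
So the whole conjunction is unsatisfiable.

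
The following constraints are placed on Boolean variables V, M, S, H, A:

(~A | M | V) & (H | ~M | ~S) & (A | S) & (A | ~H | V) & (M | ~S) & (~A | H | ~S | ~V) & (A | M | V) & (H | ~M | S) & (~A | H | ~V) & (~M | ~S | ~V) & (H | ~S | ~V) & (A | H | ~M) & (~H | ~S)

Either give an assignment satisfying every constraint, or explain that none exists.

V: False; M: True; S: False; H: True; A: True

Set V = False.
Try M = False:
  (~A | M | V) forces A = False.
  clause (A | M | V) is falsified — backtrack.
So M = True.
Set S = False.
  then (A | S) forces A = True.
  then (H | ~M | S) forces H = True.
All clauses satisfied.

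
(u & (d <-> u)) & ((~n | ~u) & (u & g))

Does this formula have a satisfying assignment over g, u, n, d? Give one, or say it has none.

g = True; u = True; n = False; d = True

  u & (d <-> u) = True
    d <-> u = True
  (~n | ~u) & (u & g) = True
    ~n | ~u = True
      ~n = True
      ~u = False
    u & g = True
Both conjuncts True, so the formula holds.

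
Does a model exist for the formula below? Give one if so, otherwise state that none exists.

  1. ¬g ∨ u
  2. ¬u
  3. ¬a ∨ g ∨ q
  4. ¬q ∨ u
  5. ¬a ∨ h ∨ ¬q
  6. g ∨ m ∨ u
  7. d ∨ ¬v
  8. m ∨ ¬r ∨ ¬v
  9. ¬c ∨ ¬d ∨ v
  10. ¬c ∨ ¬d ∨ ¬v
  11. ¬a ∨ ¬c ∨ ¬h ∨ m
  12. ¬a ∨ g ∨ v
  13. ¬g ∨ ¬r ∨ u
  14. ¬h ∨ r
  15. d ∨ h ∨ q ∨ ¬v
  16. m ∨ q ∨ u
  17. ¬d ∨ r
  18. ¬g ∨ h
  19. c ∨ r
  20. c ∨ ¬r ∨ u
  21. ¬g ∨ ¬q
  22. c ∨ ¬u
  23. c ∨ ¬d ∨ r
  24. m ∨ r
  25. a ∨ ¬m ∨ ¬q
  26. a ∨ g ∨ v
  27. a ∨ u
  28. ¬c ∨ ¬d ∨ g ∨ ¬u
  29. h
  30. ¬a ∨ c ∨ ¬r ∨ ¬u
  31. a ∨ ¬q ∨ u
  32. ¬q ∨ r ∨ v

Case u = True:
  Clause (¬u) is falsified — contradiction.
Case u = False:
  (¬g ∨ u) forces g = False.
  (¬q ∨ u) forces q = False.
  (¬a ∨ g ∨ q) forces a = False.
  Clause (a ∨ u) is falsified — contradiction.
Both cases fail, so the formula is unsatisfiable.

The formula is unsatisfiable.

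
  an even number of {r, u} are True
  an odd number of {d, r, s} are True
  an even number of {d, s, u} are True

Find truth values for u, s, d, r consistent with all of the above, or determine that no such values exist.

Adding constraints 1, 2, 3 mod 2: every variable appears an even number of times on the left, so the left side is 0.
But the right sides sum to 1 (mod 2). 0 ≠ 1 — the system is inconsistent.

Unsatisfiable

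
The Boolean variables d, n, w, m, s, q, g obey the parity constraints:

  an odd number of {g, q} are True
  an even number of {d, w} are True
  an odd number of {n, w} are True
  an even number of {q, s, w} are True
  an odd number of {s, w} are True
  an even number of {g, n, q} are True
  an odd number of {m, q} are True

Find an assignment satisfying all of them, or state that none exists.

d = False, n = True, w = False, m = False, s = True, q = True, g = False

{g, q}: 1 true → odd ✓
{d, w}: 0 true → even ✓
{n, w}: 1 true → odd ✓
{q, s, w}: 2 true → even ✓
{s, w}: 1 true → odd ✓
{g, n, q}: 2 true → even ✓
{m, q}: 1 true → odd ✓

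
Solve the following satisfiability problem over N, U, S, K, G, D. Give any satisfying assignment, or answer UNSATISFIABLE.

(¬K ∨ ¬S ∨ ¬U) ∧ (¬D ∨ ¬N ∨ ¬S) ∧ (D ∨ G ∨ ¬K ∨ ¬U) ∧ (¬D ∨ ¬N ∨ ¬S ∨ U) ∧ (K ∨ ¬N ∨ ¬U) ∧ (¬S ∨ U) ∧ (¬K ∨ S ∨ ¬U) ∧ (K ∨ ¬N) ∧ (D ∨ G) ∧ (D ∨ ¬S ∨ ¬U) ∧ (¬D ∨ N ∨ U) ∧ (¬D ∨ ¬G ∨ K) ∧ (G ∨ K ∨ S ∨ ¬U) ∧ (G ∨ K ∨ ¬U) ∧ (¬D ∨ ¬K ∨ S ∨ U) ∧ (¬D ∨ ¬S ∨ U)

N: False; U: True; S: False; K: False; G: True; D: False

Set N = False.
Set U = True.
Try S = True:
  (¬K ∨ ¬S ∨ ¬U) forces K = False.
  (D ∨ ¬S ∨ ¬U) forces D = True.
  (¬D ∨ ¬G ∨ K) forces G = False.
  clause (G ∨ K ∨ ¬U) is falsified — backtrack.
So S = False.
  then (¬K ∨ S ∨ ¬U) forces K = False.
  then (G ∨ K ∨ S ∨ ¬U) forces G = True.
  then (¬D ∨ ¬G ∨ K) forces D = False.
All clauses satisfied.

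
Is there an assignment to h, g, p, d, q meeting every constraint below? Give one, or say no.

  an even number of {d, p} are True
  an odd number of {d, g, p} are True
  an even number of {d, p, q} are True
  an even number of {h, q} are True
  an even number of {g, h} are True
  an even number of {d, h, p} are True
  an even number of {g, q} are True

Unsatisfiable

Adding constraints 2, 3, 4, 5 mod 2: every variable appears an even number of times on the left, so the left side is 0.
But the right sides sum to 1 (mod 2). 0 ≠ 1 — the system is inconsistent.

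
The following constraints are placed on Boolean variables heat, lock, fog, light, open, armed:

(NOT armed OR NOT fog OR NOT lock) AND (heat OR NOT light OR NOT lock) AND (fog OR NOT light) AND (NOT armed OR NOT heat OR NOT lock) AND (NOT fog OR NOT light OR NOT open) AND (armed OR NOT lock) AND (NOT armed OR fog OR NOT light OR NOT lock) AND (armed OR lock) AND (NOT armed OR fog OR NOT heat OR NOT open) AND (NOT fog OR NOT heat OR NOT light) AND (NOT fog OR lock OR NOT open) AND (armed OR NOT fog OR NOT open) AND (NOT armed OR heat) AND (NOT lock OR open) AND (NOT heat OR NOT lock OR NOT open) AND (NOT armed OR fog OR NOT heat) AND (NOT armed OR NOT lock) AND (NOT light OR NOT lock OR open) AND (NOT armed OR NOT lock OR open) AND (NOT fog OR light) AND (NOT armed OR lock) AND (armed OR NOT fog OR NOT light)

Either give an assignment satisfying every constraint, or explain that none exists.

Unsatisfiable — no assignment works.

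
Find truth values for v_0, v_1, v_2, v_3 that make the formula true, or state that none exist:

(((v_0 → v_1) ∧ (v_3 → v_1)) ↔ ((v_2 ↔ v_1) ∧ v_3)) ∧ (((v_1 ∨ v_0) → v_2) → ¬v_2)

v_0: True; v_1: False; v_2: False; v_3: False

  ((v_0 → v_1) ∧ (v_3 → v_1)) ↔ ((v_2 ↔ v_1) ∧ v_3) = True
    (v_0 → v_1) ∧ (v_3 → v_1) = False
      v_0 → v_1 = False
      v_3 → v_1 = True
    (v_2 ↔ v_1) ∧ v_3 = False
      v_2 ↔ v_1 = True
  ((v_1 ∨ v_0) → v_2) → ¬v_2 = True
    (v_1 ∨ v_0) → v_2 = False
      v_1 ∨ v_0 = True
    ¬v_2 = True
Both conjuncts True, so the formula holds.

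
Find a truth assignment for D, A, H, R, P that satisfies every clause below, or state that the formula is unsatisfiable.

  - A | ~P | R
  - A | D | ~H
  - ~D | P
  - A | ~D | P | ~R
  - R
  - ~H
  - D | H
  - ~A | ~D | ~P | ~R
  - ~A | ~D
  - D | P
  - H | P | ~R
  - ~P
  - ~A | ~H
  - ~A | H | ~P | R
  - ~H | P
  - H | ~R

Case H = True:
  Clause (~H) is falsified — contradiction.
Case H = False:
  (R) forces R = True.
  Clause (H | ~R) is falsified — contradiction.
Both cases fail, so the formula is unsatisfiable.

UNSATISFIABLE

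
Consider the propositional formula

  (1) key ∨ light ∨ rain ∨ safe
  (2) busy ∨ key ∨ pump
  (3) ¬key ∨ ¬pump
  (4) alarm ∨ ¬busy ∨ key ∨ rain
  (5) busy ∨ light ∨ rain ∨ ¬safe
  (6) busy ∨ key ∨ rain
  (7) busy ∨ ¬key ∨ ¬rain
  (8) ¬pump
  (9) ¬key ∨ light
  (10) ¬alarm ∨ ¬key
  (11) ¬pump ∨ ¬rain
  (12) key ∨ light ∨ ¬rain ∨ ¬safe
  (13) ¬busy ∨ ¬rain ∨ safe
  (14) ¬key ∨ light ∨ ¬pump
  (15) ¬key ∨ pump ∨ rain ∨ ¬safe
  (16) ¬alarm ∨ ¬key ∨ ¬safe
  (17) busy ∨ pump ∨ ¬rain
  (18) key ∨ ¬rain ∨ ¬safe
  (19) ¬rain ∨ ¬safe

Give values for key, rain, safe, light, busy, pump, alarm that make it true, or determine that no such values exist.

key=F, rain=F, safe=T, light=F, busy=T, pump=F, alarm=T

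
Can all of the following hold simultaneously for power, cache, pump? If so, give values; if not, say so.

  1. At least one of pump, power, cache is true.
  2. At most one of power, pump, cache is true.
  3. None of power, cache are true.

power: False, cache: False, pump: True

  (1) {pump, power, cache}: 1 true — at least one ✓
  (2) {power, pump, cache}: 1 true — at most one ✓
  (3) {power, cache}: 0 true — none ✓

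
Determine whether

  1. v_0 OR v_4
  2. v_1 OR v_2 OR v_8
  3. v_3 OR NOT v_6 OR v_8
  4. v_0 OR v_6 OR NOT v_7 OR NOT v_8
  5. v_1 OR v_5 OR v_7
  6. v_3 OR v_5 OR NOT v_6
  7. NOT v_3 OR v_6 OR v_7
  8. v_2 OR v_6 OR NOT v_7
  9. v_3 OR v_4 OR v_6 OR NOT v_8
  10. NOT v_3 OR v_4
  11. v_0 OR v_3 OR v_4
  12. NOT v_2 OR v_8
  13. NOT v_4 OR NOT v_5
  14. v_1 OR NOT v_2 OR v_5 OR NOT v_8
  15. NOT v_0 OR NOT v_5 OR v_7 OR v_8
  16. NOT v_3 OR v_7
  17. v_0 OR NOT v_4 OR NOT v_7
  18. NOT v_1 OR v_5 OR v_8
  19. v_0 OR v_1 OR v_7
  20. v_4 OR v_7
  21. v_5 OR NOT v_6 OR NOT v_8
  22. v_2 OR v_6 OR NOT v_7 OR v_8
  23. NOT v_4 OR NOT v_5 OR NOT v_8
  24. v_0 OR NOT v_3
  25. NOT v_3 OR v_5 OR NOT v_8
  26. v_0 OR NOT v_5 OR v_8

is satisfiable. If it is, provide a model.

Set v_0 = True.
Set v_1 = True.
Set v_2 = True.
  then (NOT v_2 OR v_8) forces v_8 = True.
Set v_3 = False.
Set v_4 = True.
  then (NOT v_4 OR NOT v_5) forces v_5 = False.
  then (v_5 OR NOT v_6 OR NOT v_8) forces v_6 = False.
Set v_7 = False.
All clauses satisfied.

v_0 = True, v_1 = True, v_2 = True, v_3 = False, v_4 = True, v_5 = False, v_6 = False, v_7 = False, v_8 = True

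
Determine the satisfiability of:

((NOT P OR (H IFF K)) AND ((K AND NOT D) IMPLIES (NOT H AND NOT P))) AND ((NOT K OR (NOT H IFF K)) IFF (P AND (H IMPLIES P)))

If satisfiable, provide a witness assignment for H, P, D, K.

H: False, P: True, D: False, K: False

  (NOT P OR (H IFF K)) AND ((K AND NOT D) IMPLIES (NOT H AND NOT P)) = True
    NOT P OR (H IFF K) = True
      NOT P = False
      H IFF K = True
    (K AND NOT D) IMPLIES (NOT H AND NOT P) = True
      K AND NOT D = False
        NOT D = True
      NOT H AND NOT P = False
        NOT H = True
        NOT P = False
  (NOT K OR (NOT H IFF K)) IFF (P AND (H IMPLIES P)) = True
    NOT K OR (NOT H IFF K) = True
      NOT K = True
      NOT H IFF K = False
        NOT H = True
    P AND (H IMPLIES P) = True
      H IMPLIES P = True
Both conjuncts True, so the formula holds.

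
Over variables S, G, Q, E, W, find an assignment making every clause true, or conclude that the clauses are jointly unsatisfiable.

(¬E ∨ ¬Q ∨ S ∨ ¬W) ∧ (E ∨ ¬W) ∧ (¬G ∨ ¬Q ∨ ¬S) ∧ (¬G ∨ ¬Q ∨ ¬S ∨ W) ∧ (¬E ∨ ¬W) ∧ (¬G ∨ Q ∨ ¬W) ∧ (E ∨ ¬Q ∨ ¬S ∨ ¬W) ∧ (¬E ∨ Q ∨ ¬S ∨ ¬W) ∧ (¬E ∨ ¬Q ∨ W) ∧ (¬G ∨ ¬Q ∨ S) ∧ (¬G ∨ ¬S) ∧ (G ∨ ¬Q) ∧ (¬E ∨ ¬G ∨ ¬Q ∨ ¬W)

S: True, G: False, Q: False, E: False, W: False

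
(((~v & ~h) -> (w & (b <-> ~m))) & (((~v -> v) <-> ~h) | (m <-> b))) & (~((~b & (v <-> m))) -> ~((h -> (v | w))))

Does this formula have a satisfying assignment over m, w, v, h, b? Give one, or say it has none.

m: True; w: False; v: False; h: True; b: True

  ((~v & ~h) -> (w & (b <-> ~m))) & (((~v -> v) <-> ~h) | (m <-> b)) = True
    (~v & ~h) -> (w & (b <-> ~m)) = True
      ~v & ~h = False
        ~v = True
        ~h = False
      w & (b <-> ~m) = False
        b <-> ~m = False
          ~m = False
    ((~v -> v) <-> ~h) | (m <-> b) = True
      (~v -> v) <-> ~h = True
        ~v -> v = False
          ~v = True
        ~h = False
      m <-> b = True
  ~((~b & (v <-> m))) -> ~((h -> (v | w))) = True
    ~((~b & (v <-> m))) = True
      ~b & (v <-> m) = False
        ~b = False
        v <-> m = False
    ~((h -> (v | w))) = True
      h -> (v | w) = False
        v | w = False
Both conjuncts True, so the formula holds.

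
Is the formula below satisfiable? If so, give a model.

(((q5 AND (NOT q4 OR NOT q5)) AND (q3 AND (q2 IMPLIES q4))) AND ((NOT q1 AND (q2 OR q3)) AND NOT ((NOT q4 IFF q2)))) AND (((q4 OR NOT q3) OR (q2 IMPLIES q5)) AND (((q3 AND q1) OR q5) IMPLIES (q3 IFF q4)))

No satisfying assignment exists.

Case q5 = True: the formula simplifies to ((NOT q4 AND (q3 AND (q2 IMPLIES q4))) AND ((NOT q1 AND (q2 OR q3)) AND NOT ((NOT q4 IFF q2)))) AND (q3 IFF q4).
  q3 = True: simplifies to ((NOT q4 AND (q2 IMPLIES q4)) AND (NOT q1 AND NOT ((NOT q4 IFF q2)))) AND q4.
    q4 = True: the conjunct NOT q4 is False.
    q4 = False: the conjunct q4 is False.
  q3 = False: the conjunct q3 is False.
Case q5 = False: the conjunct q5 is False.
Both cases fail — unsatisfiable.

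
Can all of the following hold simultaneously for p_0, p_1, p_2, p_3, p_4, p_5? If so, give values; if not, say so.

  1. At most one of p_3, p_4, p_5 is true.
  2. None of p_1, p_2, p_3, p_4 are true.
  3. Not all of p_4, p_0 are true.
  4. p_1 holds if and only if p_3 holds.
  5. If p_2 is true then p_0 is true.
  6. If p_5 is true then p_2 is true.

p_0 = False, p_1 = False, p_2 = False, p_3 = False, p_4 = False, p_5 = False

  (1) {p_3, p_4, p_5}: 0 true — at most one ✓
  (2) {p_1, p_2, p_3, p_4}: 0 true — none ✓
  (3) {p_4, p_0}: 0/2 true — not all ✓
  (4) p_1=F, p_3=F — same ✓
  (5) p_2=F ⇒ p_0: vacuous ✓
  (6) p_5=F ⇒ p_2: vacuous ✓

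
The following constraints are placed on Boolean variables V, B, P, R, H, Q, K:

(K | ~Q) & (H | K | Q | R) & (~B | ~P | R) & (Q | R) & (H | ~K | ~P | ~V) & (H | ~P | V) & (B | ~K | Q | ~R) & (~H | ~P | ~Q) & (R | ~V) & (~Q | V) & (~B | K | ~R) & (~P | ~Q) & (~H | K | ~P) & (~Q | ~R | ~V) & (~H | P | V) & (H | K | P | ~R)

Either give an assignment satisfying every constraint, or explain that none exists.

V = True, B = True, P = False, R = True, H = True, Q = False, K = True

Set V = True.
  then (R | ~V) forces R = True.
  then (~Q | ~R | ~V) forces Q = False.
Set B = True.
  then (~B | K | ~R) forces K = True.
Set P = False.
Set H = True.
All clauses satisfied.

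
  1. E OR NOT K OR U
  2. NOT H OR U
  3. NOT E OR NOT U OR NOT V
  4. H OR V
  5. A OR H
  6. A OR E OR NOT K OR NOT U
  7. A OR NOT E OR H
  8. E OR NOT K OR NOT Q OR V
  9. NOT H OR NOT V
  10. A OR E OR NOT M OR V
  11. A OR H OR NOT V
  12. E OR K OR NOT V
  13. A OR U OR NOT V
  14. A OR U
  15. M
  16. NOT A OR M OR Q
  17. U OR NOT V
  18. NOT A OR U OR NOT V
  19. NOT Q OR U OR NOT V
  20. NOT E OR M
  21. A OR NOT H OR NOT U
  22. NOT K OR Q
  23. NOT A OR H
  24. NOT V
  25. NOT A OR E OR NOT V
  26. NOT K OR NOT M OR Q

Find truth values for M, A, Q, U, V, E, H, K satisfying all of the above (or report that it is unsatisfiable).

Unit clause (M) forces M = True.
Unit clause (NOT V) forces V = False.
In (H OR V) only H is left, so H = True.
In (NOT H OR U) only U is left, so U = True.
In (A OR NOT H OR NOT U) only A is left, so A = True.
Set Q = True.
Set E = False.
  then (E OR NOT K OR NOT Q OR V) forces K = False.
All clauses satisfied.

M: True, A: True, Q: True, U: True, V: False, E: False, H: True, K: False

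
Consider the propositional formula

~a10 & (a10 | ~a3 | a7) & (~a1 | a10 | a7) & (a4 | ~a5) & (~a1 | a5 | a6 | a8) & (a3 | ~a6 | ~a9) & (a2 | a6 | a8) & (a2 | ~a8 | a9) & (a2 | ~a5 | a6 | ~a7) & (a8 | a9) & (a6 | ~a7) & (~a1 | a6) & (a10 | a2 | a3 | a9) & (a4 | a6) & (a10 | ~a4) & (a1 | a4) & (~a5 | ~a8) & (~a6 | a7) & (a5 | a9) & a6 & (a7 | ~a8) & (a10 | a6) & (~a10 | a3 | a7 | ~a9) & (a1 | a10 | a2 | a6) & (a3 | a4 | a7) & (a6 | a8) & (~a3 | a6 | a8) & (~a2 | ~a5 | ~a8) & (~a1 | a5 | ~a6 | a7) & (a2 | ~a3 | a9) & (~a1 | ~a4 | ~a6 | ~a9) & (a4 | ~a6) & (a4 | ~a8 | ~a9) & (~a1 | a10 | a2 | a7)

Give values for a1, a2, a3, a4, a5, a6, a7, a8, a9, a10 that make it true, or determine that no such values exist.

Unsatisfiable — no assignment works.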